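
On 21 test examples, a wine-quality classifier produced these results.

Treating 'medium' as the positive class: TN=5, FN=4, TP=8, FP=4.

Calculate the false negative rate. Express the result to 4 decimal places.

FNR = FN/(FN+TP) = 4/(4+8) = 0.3333

0.3333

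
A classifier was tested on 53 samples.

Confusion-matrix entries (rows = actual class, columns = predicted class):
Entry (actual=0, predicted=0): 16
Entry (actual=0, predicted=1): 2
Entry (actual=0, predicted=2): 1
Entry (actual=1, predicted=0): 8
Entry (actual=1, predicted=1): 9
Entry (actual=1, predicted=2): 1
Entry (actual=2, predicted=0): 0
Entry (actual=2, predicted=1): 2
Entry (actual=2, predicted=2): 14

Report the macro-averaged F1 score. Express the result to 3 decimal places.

Per-class F1 score (2·TP/(2·TP+FP+FN)):
  0: TP=16, FP=8+0=8, FN=2+1=3 → 32/43 = 0.7442
  1: TP=9, FP=2+2=4, FN=8+1=9 → 18/31 = 0.5806
  2: TP=14, FP=1+1=2, FN=0+2=2 → 28/32 = 0.8750
Macro-F1 score = mean = (0.7442 + 0.5806 + 0.8750) / 3 = 0.733

0.733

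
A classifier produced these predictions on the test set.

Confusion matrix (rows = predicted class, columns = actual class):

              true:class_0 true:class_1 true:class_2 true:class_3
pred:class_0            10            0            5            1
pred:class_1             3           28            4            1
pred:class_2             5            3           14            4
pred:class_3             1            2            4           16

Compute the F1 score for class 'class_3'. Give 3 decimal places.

F1 score = 2·TP/(2·TP+FP+FN).
class_3: TP=16, FP=1+2+4=7, FN=1+1+4=6 → 32/45 = 0.7111

0.711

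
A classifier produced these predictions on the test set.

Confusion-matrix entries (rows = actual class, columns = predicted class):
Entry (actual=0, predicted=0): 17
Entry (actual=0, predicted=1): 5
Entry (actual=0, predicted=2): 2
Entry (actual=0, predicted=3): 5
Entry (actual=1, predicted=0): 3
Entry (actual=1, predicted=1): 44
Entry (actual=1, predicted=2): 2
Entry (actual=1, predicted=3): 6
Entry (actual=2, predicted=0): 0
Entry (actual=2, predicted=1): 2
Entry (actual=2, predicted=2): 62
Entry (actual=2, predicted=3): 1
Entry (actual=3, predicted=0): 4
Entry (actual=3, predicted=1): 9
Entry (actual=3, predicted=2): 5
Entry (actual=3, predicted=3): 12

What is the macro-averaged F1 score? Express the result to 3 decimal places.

Per-class F1 score (2·TP/(2·TP+FP+FN)):
  0: TP=17, FP=3+0+4=7, FN=5+2+5=12 → 34/53 = 0.6415
  1: TP=44, FP=5+2+9=16, FN=3+2+6=11 → 88/115 = 0.7652
  2: TP=62, FP=2+2+5=9, FN=0+2+1=3 → 124/136 = 0.9118
  3: TP=12, FP=5+6+1=12, FN=4+9+5=18 → 24/54 = 0.4444
Macro-F1 score = mean = (0.6415 + 0.7652 + 0.9118 + 0.4444) / 4 = 0.691

0.691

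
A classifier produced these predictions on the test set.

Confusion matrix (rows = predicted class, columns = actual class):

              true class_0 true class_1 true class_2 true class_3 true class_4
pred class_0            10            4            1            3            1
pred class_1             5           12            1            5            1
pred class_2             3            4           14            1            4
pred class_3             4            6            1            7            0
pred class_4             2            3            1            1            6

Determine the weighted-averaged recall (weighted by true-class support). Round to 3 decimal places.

0.490

Per-class recall (TP/(TP+FN)):
  class_0: TP=10, FN=5+3+4+2=14 → 10/24 = 0.4167
  class_1: TP=12, FN=4+4+6+3=17 → 12/29 = 0.4138
  class_2: TP=14, FN=1+1+1+1=4 → 14/18 = 0.7778
  class_3: TP=7, FN=3+5+1+1=10 → 7/17 = 0.4118
  class_4: TP=6, FN=1+1+4+0=6 → 6/12 = 0.5000
Weighted-recall = Σ (supportᵢ/N)·recallᵢ with N=100: (24/100)·0.4167 + (29/100)·0.4138 + (18/100)·0.7778 + (17/100)·0.4118 + (12/100)·0.5000 = 0.490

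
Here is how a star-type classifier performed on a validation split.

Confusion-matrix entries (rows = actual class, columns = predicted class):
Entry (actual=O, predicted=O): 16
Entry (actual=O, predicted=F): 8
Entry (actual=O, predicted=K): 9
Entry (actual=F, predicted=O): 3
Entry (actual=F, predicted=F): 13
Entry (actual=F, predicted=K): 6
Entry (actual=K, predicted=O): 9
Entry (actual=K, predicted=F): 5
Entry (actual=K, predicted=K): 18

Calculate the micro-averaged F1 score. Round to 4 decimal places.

0.5402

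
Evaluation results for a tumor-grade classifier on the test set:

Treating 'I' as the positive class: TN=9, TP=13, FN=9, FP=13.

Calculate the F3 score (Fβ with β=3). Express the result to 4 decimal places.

0.5804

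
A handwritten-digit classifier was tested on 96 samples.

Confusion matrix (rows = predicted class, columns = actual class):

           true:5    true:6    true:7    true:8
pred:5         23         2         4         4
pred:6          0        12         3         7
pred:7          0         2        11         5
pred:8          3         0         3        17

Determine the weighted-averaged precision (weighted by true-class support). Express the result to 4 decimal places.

Per-class precision (TP/(TP+FP)):
  5: TP=23, FP=2+4+4=10 → 23/33 = 0.69697
  6: TP=12, FP=0+3+7=10 → 12/22 = 0.54545
  7: TP=11, FP=0+2+5=7 → 11/18 = 0.61111
  8: TP=17, FP=3+0+3=6 → 17/23 = 0.73913
Weighted-precision = Σ (supportᵢ/N)·precisionᵢ with N=96: (26/96)·0.69697 + (16/96)·0.54545 + (21/96)·0.61111 + (33/96)·0.73913 = 0.6674

0.6674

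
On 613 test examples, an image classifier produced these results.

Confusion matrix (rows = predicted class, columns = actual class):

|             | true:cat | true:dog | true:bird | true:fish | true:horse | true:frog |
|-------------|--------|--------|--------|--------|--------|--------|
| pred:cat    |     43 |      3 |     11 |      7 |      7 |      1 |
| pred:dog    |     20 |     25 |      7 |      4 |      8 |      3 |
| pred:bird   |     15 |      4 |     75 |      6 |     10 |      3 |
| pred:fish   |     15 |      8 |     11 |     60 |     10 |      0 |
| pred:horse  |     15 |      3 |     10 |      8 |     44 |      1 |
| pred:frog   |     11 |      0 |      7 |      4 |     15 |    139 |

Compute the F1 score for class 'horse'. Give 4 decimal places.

0.5029

One-vs-rest for 'horse': TP = diagonal; FP = other classes predicted 'horse'; FN = 'horse' predicted as other.
F1 score = 2·TP/(2·TP+FP+FN).
horse: TP=44, FP=15+3+10+8+1=37, FN=7+8+10+10+15=50 → 88/175 = 0.50286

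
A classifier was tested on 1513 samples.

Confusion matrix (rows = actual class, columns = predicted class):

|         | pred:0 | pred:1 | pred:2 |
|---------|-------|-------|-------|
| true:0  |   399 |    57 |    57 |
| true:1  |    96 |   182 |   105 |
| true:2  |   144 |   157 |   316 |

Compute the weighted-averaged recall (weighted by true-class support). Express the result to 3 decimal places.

Per-class recall (TP/(TP+FN)):
  0: TP=399, FN=57+57=114 → 399/513 = 0.7778
  1: TP=182, FN=96+105=201 → 182/383 = 0.4752
  2: TP=316, FN=144+157=301 → 316/617 = 0.5122
Weighted-recall = Σ (supportᵢ/N)·recallᵢ with N=1513: (513/1513)·0.7778 + (383/1513)·0.4752 + (617/1513)·0.5122 = 0.593

0.593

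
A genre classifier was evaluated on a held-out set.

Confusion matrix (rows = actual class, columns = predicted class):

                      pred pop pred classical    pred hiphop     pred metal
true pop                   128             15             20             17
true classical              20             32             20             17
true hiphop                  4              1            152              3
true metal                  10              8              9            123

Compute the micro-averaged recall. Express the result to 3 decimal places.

Micro-averaging pools counts across classes: ΣTP=435, ΣFP=144, ΣFN=144.
Micro-recall = TP/(TP+FN) on pooled counts = 0.751 (equals overall accuracy in single-label multiclass).

0.751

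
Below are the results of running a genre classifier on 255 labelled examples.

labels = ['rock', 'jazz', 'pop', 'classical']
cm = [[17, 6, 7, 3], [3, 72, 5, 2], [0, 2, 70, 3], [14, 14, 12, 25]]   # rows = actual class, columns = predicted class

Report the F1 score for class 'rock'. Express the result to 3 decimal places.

One-vs-rest for 'rock': TP = diagonal; FP = other classes predicted 'rock'; FN = 'rock' predicted as other.
F1 score = 2·TP/(2·TP+FP+FN).
rock: TP=17, FP=3+0+14=17, FN=6+7+3=16 → 34/67 = 0.5075

0.507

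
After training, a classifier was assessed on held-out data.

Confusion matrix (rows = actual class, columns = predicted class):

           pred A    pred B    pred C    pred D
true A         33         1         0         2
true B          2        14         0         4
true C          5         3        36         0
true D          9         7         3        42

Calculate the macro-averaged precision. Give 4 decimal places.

Per-class precision (TP/(TP+FP)):
  A: TP=33, FP=2+5+9=16 → 33/49 = 0.67347
  B: TP=14, FP=1+3+7=11 → 14/25 = 0.56000
  C: TP=36, FP=0+0+3=3 → 36/39 = 0.92308
  D: TP=42, FP=2+4+0=6 → 42/48 = 0.87500
Macro-precision = mean = (0.67347 + 0.56000 + 0.92308 + 0.87500) / 4 = 0.7579

0.7579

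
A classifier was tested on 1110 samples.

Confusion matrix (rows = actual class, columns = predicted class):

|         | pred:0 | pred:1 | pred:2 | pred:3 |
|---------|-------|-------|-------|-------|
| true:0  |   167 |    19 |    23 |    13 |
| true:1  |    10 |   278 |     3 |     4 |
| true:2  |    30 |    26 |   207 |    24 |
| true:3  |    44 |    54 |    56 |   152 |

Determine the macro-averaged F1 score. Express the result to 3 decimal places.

0.715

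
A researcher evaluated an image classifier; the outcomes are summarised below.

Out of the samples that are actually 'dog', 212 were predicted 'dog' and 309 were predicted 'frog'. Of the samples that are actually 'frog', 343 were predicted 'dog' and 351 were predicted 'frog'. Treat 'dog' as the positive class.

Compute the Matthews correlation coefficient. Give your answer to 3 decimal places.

MCC = (TP·TN − FP·FN) / √((TP+FP)(TP+FN)(TN+FP)(TN+FN))
Numerator = 212·351 − 343·309 = -31575
Denominator = √(555·521·694·660) = √132444556200 = 363929.3286
MCC = -31575 / 363929.3286 = -0.087

-0.087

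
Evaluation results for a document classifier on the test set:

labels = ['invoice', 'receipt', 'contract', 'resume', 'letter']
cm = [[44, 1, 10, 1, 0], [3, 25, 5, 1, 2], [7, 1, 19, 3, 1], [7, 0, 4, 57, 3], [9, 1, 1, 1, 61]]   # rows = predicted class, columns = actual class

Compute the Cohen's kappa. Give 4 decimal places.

0.7081

Observed agreement pₒ = trace/N = 206/267 = 0.77154
Expected agreement pₑ = Σ (rowᵢ·colᵢ)/N² = (70·56 + 28·36 + 39·31 + 63·71 + 67·73)/267² = 0.21744
κ = (pₒ − pₑ)/(1 − pₑ) = (0.77154 − 0.21744)/(1 − 0.21744) = 0.7081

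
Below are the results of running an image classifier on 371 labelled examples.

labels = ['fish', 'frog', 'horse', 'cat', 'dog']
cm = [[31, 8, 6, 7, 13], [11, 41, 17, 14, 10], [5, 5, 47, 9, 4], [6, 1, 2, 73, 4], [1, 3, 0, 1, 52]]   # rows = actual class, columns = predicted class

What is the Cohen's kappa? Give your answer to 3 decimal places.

Observed agreement pₒ = trace/N = 244/371 = 0.6577
Expected agreement pₑ = Σ (rowᵢ·colᵢ)/N² = (65·54 + 93·58 + 70·72 + 86·104 + 57·83)/371² = 0.2007
κ = (pₒ − pₑ)/(1 − pₑ) = (0.6577 − 0.2007)/(1 − 0.2007) = 0.572

0.572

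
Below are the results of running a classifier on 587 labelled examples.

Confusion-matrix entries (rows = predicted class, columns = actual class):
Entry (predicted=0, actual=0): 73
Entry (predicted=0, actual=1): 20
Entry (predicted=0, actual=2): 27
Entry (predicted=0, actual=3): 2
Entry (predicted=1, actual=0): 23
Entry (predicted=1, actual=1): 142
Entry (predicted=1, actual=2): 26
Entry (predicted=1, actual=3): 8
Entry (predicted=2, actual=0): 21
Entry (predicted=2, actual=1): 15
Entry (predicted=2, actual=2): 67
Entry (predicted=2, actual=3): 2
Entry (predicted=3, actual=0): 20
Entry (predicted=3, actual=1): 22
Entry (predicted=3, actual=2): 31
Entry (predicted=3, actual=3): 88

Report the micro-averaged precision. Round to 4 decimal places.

Micro-averaging pools counts across classes: ΣTP=370, ΣFP=217, ΣFN=217.
Micro-precision = TP/(TP+FP) on pooled counts = 0.6303 (equals overall accuracy in single-label multiclass).

0.6303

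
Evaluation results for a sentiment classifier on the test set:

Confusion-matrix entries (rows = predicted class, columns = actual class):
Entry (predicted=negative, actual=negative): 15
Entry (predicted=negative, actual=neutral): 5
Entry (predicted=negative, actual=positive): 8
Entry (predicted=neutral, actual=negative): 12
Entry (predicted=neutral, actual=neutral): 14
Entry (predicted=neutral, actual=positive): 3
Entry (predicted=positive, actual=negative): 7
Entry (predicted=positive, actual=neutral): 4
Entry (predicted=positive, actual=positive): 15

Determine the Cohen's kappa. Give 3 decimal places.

Observed agreement pₒ = trace/N = 44/83 = 0.5301
Expected agreement pₑ = Σ (rowᵢ·colᵢ)/N² = (34·28 + 23·29 + 26·26)/83² = 0.3331
κ = (pₒ − pₑ)/(1 − pₑ) = (0.5301 − 0.3331)/(1 − 0.3331) = 0.295

0.295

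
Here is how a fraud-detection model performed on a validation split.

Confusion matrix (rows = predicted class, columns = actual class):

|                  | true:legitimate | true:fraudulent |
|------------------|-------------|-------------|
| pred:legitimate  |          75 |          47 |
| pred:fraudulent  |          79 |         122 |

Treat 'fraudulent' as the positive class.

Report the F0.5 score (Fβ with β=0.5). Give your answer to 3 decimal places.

Fβ = (1+β²)·TP / ((1+β²)·TP + β²·FN + FP), with β²=1/4
= 1.25·122 / (1.25·122 + 0.25·47 + 79) = 0.627

0.627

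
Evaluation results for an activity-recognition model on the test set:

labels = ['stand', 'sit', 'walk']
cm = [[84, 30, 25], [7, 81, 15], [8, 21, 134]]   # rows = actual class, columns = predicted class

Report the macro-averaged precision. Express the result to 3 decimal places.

Per-class precision (TP/(TP+FP)):
  stand: TP=84, FP=7+8=15 → 84/99 = 0.8485
  sit: TP=81, FP=30+21=51 → 81/132 = 0.6136
  walk: TP=134, FP=25+15=40 → 134/174 = 0.7701
Macro-precision = mean = (0.8485 + 0.6136 + 0.7701) / 3 = 0.744

0.744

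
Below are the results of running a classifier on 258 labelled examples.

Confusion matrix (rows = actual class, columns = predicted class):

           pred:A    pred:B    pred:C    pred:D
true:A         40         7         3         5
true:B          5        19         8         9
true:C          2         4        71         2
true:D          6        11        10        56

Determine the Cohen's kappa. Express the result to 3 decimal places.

0.619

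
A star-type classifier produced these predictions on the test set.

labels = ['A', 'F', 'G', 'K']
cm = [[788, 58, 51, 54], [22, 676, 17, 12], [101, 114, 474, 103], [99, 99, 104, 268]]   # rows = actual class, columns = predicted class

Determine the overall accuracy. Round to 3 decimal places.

Accuracy = trace / total = (788+676+474+268=2206) / 3040 = 2206/3040 = 0.726

0.726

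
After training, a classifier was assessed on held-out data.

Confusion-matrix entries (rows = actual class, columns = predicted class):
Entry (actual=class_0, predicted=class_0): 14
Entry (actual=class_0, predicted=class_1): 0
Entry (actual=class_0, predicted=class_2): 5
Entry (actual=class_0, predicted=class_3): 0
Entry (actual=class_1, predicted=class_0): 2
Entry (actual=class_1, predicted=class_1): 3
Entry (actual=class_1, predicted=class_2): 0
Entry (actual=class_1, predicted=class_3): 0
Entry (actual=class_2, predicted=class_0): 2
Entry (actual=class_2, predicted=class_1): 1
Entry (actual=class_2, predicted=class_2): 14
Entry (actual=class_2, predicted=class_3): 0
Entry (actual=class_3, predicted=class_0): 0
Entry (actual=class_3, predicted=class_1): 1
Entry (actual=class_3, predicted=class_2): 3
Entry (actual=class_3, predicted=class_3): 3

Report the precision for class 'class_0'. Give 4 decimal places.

precision = TP/(TP+FP).
class_0: TP=14, FP=2+2+0=4 → 14/18 = 0.77778

0.7778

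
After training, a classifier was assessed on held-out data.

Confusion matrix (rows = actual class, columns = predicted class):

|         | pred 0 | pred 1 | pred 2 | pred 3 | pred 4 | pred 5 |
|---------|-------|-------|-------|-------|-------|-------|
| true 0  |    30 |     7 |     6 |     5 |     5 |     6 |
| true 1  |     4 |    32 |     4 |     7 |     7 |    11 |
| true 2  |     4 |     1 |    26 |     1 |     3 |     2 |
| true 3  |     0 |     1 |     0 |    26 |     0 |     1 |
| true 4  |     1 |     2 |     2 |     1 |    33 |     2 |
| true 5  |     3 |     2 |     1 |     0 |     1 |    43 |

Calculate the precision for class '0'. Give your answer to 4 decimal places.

One-vs-rest for '0': TP = diagonal; FP = other classes predicted '0'; FN = '0' predicted as other.
precision = TP/(TP+FP).
0: TP=30, FP=4+4+0+1+3=12 → 30/42 = 0.71429

0.7143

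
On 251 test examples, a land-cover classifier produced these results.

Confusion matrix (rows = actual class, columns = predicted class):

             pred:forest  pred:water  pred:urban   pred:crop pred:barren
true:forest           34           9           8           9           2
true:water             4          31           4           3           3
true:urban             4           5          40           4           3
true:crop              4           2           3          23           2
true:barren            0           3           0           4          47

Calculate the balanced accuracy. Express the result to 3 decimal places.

Balanced accuracy = mean of per-class recall.
  forest: recall = 34/62 = 0.5484
  water: recall = 31/45 = 0.6889
  urban: recall = 40/56 = 0.7143
  crop: recall = 23/34 = 0.6765
  barren: recall = 47/54 = 0.8704
Mean = (0.5484 + 0.6889 + 0.7143 + 0.6765 + 0.8704) / 5 = 0.700

0.700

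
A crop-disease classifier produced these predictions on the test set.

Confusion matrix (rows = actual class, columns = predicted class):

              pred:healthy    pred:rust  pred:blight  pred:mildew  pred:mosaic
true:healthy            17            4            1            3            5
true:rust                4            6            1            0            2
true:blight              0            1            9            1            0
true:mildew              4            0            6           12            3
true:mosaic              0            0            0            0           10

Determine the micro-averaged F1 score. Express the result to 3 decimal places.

0.607

Micro-averaging pools counts across classes: ΣTP=54, ΣFP=35, ΣFN=35.
Micro-F1 score = 2·TP/(2·TP+FP+FN) on pooled counts = 0.607 (equals overall accuracy in single-label multiclass).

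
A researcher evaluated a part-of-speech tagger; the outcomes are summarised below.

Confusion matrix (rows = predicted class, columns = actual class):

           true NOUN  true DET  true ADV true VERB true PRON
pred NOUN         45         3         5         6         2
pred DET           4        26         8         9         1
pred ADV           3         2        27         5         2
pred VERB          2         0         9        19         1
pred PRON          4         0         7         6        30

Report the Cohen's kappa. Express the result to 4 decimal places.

0.5622

Observed agreement pₒ = trace/N = 147/226 = 0.65044
Expected agreement pₑ = Σ (rowᵢ·colᵢ)/N² = (58·61 + 31·48 + 56·39 + 45·31 + 36·47)/226² = 0.20160
κ = (pₒ − pₑ)/(1 − pₑ) = (0.65044 − 0.20160)/(1 − 0.20160) = 0.5622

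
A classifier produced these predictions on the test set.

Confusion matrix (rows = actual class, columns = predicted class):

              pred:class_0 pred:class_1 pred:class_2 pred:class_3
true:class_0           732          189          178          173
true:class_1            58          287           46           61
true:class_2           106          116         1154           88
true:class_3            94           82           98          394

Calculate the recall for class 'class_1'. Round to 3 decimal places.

0.635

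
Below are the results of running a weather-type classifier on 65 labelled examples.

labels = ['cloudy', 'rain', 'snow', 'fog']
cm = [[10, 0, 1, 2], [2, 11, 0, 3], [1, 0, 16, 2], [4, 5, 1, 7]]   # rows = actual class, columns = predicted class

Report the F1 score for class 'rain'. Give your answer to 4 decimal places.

0.6875

Take TP from the diagonal, FP from the rest of the 'rain' prediction marginal, FN from the rest of the 'rain' actual marginal.
F1 score = 2·TP/(2·TP+FP+FN).
rain: TP=11, FP=0+0+5=5, FN=2+0+3=5 → 22/32 = 0.68750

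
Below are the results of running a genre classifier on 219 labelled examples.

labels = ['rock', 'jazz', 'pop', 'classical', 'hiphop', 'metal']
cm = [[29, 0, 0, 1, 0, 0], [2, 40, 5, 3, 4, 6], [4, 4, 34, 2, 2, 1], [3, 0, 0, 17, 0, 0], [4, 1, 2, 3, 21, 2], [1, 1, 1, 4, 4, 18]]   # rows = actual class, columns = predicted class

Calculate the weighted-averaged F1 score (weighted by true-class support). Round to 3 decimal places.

0.726

Per-class F1 score (2·TP/(2·TP+FP+FN)):
  rock: TP=29, FP=2+4+3+4+1=14, FN=0+0+1+0+0=1 → 58/73 = 0.7945
  jazz: TP=40, FP=0+4+0+1+1=6, FN=2+5+3+4+6=20 → 80/106 = 0.7547
  pop: TP=34, FP=0+5+0+2+1=8, FN=4+4+2+2+1=13 → 68/89 = 0.7640
  classical: TP=17, FP=1+3+2+3+4=13, FN=3+0+0+0+0=3 → 34/50 = 0.6800
  hiphop: TP=21, FP=0+4+2+0+4=10, FN=4+1+2+3+2=12 → 42/64 = 0.6563
  metal: TP=18, FP=0+6+1+0+2=9, FN=1+1+1+4+4=11 → 36/56 = 0.6429
Weighted-F1 score = Σ (supportᵢ/N)·F1 scoreᵢ with N=219: (30/219)·0.7945 + (60/219)·0.7547 + (47/219)·0.7640 + (20/219)·0.6800 + (33/219)·0.6563 + (29/219)·0.6429 = 0.726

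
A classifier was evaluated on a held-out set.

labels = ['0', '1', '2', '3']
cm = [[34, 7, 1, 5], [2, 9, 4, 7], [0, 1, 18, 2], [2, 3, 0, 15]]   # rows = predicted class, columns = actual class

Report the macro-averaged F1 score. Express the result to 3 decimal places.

0.665

Per-class F1 score (2·TP/(2·TP+FP+FN)):
  0: TP=34, FP=7+1+5=13, FN=2+0+2=4 → 68/85 = 0.8000
  1: TP=9, FP=2+4+7=13, FN=7+1+3=11 → 18/42 = 0.4286
  2: TP=18, FP=0+1+2=3, FN=1+4+0=5 → 36/44 = 0.8182
  3: TP=15, FP=2+3+0=5, FN=5+7+2=14 → 30/49 = 0.6122
Macro-F1 score = mean = (0.8000 + 0.4286 + 0.8182 + 0.6122) / 4 = 0.665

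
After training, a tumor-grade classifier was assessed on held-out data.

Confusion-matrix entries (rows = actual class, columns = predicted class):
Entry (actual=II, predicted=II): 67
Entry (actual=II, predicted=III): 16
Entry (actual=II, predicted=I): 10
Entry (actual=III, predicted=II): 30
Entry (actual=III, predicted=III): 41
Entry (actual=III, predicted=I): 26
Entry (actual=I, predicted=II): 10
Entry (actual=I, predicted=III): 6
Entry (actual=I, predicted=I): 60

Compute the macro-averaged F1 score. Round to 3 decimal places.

0.627

Per-class F1 score (2·TP/(2·TP+FP+FN)):
  II: TP=67, FP=30+10=40, FN=16+10=26 → 134/200 = 0.6700
  III: TP=41, FP=16+6=22, FN=30+26=56 → 82/160 = 0.5125
  I: TP=60, FP=10+26=36, FN=10+6=16 → 120/172 = 0.6977
Macro-F1 score = mean = (0.6700 + 0.5125 + 0.6977) / 3 = 0.627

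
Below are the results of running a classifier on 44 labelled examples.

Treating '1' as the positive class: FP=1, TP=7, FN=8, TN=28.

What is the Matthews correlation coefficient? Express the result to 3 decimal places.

MCC = (TP·TN − FP·FN) / √((TP+FP)(TP+FN)(TN+FP)(TN+FN))
Numerator = 7·28 − 1·8 = 188
Denominator = √(8·15·29·36) = √125280 = 353.9491
MCC = 188 / 353.9491 = 0.531

0.531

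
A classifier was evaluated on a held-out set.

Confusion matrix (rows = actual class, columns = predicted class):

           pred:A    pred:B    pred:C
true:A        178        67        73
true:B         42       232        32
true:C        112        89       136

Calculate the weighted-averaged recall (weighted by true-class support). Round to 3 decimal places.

0.568

Per-class recall (TP/(TP+FN)):
  A: TP=178, FN=67+73=140 → 178/318 = 0.5597
  B: TP=232, FN=42+32=74 → 232/306 = 0.7582
  C: TP=136, FN=112+89=201 → 136/337 = 0.4036
Weighted-recall = Σ (supportᵢ/N)·recallᵢ with N=961: (318/961)·0.5597 + (306/961)·0.7582 + (337/961)·0.4036 = 0.568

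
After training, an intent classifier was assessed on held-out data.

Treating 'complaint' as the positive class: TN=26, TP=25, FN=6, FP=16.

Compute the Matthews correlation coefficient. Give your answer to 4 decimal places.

MCC = (TP·TN − FP·FN) / √((TP+FP)(TP+FN)(TN+FP)(TN+FN))
Numerator = 25·26 − 16·6 = 554
Denominator = √(41·31·42·32) = √1708224 = 1306.9904
MCC = 554 / 1306.9904 = 0.4239

0.4239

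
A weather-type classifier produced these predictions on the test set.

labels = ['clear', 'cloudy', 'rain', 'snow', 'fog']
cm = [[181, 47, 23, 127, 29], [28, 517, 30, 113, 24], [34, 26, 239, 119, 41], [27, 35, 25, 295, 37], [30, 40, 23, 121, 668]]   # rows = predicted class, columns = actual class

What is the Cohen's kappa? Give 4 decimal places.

0.5669

Observed agreement pₒ = trace/N = 1900/2879 = 0.65995
Expected agreement pₑ = Σ (rowᵢ·colᵢ)/N² = (300·407 + 665·712 + 340·459 + 775·419 + 799·882)/2879² = 0.21488
κ = (pₒ − pₑ)/(1 − pₑ) = (0.65995 − 0.21488)/(1 − 0.21488) = 0.5669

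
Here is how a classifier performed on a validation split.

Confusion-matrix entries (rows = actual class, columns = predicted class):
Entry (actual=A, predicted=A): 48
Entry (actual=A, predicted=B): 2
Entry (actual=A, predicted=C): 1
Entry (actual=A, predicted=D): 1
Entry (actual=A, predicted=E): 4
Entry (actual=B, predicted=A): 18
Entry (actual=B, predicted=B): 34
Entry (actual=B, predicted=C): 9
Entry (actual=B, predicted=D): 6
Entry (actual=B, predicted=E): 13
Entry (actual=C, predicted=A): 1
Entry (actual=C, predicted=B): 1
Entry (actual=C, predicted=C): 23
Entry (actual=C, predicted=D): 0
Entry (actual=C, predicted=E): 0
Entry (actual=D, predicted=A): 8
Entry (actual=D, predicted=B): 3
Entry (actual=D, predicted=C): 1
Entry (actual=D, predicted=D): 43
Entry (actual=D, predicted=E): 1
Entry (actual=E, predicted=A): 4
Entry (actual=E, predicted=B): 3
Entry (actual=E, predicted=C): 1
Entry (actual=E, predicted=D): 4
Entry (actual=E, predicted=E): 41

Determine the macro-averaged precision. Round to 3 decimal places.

0.709

Per-class precision (TP/(TP+FP)):
  A: TP=48, FP=18+1+8+4=31 → 48/79 = 0.6076
  B: TP=34, FP=2+1+3+3=9 → 34/43 = 0.7907
  C: TP=23, FP=1+9+1+1=12 → 23/35 = 0.6571
  D: TP=43, FP=1+6+0+4=11 → 43/54 = 0.7963
  E: TP=41, FP=4+13+0+1=18 → 41/59 = 0.6949
Macro-precision = mean = (0.6076 + 0.7907 + 0.6571 + 0.7963 + 0.6949) / 5 = 0.709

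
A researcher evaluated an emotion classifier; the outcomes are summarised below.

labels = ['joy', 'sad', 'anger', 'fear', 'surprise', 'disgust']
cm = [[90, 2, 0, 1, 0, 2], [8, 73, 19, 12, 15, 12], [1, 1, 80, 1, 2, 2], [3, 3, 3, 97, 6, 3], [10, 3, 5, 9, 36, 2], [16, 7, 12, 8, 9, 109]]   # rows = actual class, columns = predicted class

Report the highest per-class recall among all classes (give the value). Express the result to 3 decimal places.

Per-class recall (TP/(TP+FN)):
  joy: TP=90, FN=2+0+1+0+2=5 → 90/95 = 0.9474
  sad: TP=73, FN=8+19+12+15+12=66 → 73/139 = 0.5252
  anger: TP=80, FN=1+1+1+2+2=7 → 80/87 = 0.9195
  fear: TP=97, FN=3+3+3+6+3=18 → 97/115 = 0.8435
  surprise: TP=36, FN=10+3+5+9+2=29 → 36/65 = 0.5538
  disgust: TP=109, FN=16+7+12+8+9=52 → 109/161 = 0.6770
Highest is class 'joy' with recall = 0.947.

0.947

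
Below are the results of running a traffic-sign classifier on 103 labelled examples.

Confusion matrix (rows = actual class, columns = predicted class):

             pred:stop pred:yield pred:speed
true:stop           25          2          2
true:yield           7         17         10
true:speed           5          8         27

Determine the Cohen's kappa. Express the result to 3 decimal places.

0.504

Observed agreement pₒ = trace/N = 69/103 = 0.6699
Expected agreement pₑ = Σ (rowᵢ·colᵢ)/N² = (29·37 + 34·27 + 40·39)/103² = 0.3347
κ = (pₒ − pₑ)/(1 − pₑ) = (0.6699 − 0.3347)/(1 − 0.3347) = 0.504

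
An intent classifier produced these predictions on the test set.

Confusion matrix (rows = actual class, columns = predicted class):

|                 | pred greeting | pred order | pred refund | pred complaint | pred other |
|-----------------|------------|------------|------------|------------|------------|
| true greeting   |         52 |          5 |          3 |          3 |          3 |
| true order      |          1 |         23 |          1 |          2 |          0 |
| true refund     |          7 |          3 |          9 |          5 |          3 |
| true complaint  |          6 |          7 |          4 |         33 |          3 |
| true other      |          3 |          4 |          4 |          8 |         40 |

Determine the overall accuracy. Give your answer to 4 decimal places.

Accuracy = trace / total = (52+23+9+33+40=157) / 232 = 157/232 = 0.6767

0.6767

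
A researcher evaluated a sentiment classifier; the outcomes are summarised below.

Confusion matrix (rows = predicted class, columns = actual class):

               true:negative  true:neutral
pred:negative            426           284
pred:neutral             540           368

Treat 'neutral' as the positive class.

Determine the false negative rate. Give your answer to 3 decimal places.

0.436

FNR = FN/(FN+TP) = 284/(284+368) = 0.436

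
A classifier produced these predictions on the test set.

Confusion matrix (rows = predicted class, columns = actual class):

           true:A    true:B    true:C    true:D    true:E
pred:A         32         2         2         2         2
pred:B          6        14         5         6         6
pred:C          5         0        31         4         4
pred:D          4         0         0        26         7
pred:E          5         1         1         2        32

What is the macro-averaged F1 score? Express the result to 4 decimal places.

Per-class F1 score (2·TP/(2·TP+FP+FN)):
  A: TP=32, FP=2+2+2+2=8, FN=6+5+4+5=20 → 64/92 = 0.69565
  B: TP=14, FP=6+5+6+6=23, FN=2+0+0+1=3 → 28/54 = 0.51852
  C: TP=31, FP=5+0+4+4=13, FN=2+5+0+1=8 → 62/83 = 0.74699
  D: TP=26, FP=4+0+0+7=11, FN=2+6+4+2=14 → 52/77 = 0.67532
  E: TP=32, FP=5+1+1+2=9, FN=2+6+4+7=19 → 64/92 = 0.69565
Macro-F1 score = mean = (0.69565 + 0.51852 + 0.74699 + 0.67532 + 0.69565) / 5 = 0.6664

0.6664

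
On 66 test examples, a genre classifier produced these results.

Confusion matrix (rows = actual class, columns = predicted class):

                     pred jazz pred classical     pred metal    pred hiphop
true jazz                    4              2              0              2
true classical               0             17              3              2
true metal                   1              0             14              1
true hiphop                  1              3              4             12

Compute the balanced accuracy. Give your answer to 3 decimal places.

0.687

Balanced accuracy = mean of per-class recall.
  jazz: recall = 4/8 = 0.5000
  classical: recall = 17/22 = 0.7727
  metal: recall = 14/16 = 0.8750
  hiphop: recall = 12/20 = 0.6000
Mean = (0.5000 + 0.7727 + 0.8750 + 0.6000) / 4 = 0.687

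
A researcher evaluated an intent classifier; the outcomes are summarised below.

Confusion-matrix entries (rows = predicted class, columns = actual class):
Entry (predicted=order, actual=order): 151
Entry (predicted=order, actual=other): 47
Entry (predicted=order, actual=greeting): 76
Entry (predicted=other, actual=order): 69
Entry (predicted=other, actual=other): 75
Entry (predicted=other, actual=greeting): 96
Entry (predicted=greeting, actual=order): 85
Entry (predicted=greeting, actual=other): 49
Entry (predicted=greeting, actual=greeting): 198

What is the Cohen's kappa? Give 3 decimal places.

0.238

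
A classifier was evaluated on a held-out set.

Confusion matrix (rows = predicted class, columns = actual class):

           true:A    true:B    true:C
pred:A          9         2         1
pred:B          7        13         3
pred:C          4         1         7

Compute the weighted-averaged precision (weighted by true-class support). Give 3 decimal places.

0.648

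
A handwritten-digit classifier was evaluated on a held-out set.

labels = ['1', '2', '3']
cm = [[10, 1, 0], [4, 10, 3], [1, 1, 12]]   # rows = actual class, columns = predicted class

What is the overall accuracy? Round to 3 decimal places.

Accuracy = trace / total = (10+10+12=32) / 42 = 32/42 = 0.762

0.762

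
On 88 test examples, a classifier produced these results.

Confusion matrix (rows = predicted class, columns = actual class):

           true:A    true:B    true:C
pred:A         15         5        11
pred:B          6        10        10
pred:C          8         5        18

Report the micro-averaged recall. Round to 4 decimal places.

0.4886

Micro-averaging pools counts across classes: ΣTP=43, ΣFP=45, ΣFN=45.
Micro-recall = TP/(TP+FN) on pooled counts = 0.4886 (equals overall accuracy in single-label multiclass).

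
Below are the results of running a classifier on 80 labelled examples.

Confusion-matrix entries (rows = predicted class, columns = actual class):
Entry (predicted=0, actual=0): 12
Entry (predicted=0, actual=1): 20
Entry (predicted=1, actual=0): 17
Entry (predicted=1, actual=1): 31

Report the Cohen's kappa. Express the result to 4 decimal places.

0.0212

Observed agreement pₒ = trace/N = 43/80 = 0.53750
Expected agreement pₑ = Σ (rowᵢ·colᵢ)/N² = (29·32 + 51·48)/80² = 0.52750
κ = (pₒ − pₑ)/(1 − pₑ) = (0.53750 − 0.52750)/(1 − 0.52750) = 0.0212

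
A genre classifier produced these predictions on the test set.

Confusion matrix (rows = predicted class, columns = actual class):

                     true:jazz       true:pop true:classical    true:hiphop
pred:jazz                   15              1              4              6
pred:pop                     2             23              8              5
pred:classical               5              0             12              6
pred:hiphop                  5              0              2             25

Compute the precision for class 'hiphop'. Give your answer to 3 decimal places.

0.781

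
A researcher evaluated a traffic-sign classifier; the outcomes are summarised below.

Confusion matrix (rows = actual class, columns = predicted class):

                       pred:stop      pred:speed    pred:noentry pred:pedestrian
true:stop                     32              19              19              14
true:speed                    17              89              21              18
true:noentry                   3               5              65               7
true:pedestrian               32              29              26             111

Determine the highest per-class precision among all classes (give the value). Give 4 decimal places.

0.7400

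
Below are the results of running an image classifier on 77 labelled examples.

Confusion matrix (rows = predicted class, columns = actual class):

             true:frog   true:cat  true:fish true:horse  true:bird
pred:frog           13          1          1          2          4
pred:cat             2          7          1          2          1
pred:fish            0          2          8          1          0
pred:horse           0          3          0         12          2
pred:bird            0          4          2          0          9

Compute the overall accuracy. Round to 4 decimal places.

0.6364

Accuracy = trace / total = (13+7+8+12+9=49) / 77 = 49/77 = 0.6364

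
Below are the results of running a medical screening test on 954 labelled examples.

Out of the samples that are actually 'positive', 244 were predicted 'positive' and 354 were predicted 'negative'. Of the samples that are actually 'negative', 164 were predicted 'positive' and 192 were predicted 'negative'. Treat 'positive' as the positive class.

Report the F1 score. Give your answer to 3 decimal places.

0.485

Precision = TP/(TP+FP) = 244/408 = 0.5980
Recall = TP/(TP+FN) = 244/598 = 0.4080
F1 = 2·TP/(2·TP+FP+FN) = 488/1006 = 0.485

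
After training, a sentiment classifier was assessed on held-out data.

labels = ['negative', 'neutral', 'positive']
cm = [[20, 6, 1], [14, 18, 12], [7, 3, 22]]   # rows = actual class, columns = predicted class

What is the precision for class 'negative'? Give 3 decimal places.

0.488

Treat 'negative' as positive and all other classes as negative.
precision = TP/(TP+FP).
negative: TP=20, FP=14+7=21 → 20/41 = 0.4878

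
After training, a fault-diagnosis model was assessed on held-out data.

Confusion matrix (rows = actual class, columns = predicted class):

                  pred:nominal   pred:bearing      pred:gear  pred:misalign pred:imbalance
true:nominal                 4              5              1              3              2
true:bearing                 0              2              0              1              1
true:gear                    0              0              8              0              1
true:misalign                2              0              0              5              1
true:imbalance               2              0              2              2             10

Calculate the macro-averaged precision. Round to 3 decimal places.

0.527

Per-class precision (TP/(TP+FP)):
  nominal: TP=4, FP=0+0+2+2=4 → 4/8 = 0.5000
  bearing: TP=2, FP=5+0+0+0=5 → 2/7 = 0.2857
  gear: TP=8, FP=1+0+0+2=3 → 8/11 = 0.7273
  misalign: TP=5, FP=3+1+0+2=6 → 5/11 = 0.4545
  imbalance: TP=10, FP=2+1+1+1=5 → 10/15 = 0.6667
Macro-precision = mean = (0.5000 + 0.2857 + 0.7273 + 0.4545 + 0.6667) / 5 = 0.527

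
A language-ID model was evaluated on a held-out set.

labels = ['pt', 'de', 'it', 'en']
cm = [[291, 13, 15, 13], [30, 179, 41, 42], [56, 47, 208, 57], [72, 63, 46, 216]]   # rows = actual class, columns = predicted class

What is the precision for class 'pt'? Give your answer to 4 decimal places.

0.6481

Take TP from the diagonal, FP from the rest of the 'pt' prediction marginal, FN from the rest of the 'pt' actual marginal.
precision = TP/(TP+FP).
pt: TP=291, FP=30+56+72=158 → 291/449 = 0.64811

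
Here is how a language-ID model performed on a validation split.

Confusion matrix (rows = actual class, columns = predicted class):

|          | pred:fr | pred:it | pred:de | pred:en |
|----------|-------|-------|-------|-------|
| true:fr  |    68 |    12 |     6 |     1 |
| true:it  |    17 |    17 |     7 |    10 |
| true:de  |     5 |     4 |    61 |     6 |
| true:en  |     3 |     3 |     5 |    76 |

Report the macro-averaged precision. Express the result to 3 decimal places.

0.698

Per-class precision (TP/(TP+FP)):
  fr: TP=68, FP=17+5+3=25 → 68/93 = 0.7312
  it: TP=17, FP=12+4+3=19 → 17/36 = 0.4722
  de: TP=61, FP=6+7+5=18 → 61/79 = 0.7722
  en: TP=76, FP=1+10+6=17 → 76/93 = 0.8172
Macro-precision = mean = (0.7312 + 0.4722 + 0.7722 + 0.8172) / 4 = 0.698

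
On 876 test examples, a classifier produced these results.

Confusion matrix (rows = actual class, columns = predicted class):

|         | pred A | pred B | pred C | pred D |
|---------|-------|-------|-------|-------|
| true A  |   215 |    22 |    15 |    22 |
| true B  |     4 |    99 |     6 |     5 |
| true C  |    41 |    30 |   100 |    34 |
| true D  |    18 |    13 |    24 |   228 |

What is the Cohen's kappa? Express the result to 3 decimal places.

0.635

Observed agreement pₒ = trace/N = 642/876 = 0.7329
Expected agreement pₑ = Σ (rowᵢ·colᵢ)/N² = (274·278 + 114·164 + 205·145 + 283·289)/876² = 0.2689
κ = (pₒ − pₑ)/(1 − pₑ) = (0.7329 − 0.2689)/(1 − 0.2689) = 0.635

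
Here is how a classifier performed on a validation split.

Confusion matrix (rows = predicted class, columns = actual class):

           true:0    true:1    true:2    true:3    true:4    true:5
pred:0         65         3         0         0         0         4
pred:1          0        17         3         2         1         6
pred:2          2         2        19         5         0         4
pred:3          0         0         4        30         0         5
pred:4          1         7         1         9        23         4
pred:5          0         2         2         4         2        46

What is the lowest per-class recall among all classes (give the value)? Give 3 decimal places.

Per-class recall (TP/(TP+FN)):
  0: TP=65, FN=0+2+0+1+0=3 → 65/68 = 0.9559
  1: TP=17, FN=3+2+0+7+2=14 → 17/31 = 0.5484
  2: TP=19, FN=0+3+4+1+2=10 → 19/29 = 0.6552
  3: TP=30, FN=0+2+5+9+4=20 → 30/50 = 0.6000
  4: TP=23, FN=0+1+0+0+2=3 → 23/26 = 0.8846
  5: TP=46, FN=4+6+4+5+4=23 → 46/69 = 0.6667
Lowest is class '1' with recall = 0.548.

0.548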